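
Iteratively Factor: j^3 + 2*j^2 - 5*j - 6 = (j - 2)*(j^2 + 4*j + 3) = (j - 2)*(j + 1)*(j + 3)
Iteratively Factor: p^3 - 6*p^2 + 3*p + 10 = (p - 5)*(p^2 - p - 2) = (p - 5)*(p - 2)*(p + 1)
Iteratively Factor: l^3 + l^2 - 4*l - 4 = (l - 2)*(l^2 + 3*l + 2) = (l - 2)*(l + 2)*(l + 1)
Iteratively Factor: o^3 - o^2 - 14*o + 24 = (o - 3)*(o^2 + 2*o - 8) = (o - 3)*(o + 4)*(o - 2)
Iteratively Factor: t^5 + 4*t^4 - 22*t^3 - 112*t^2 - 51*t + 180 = (t + 4)*(t^4 - 22*t^2 - 24*t + 45) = (t - 1)*(t + 4)*(t^3 + t^2 - 21*t - 45) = (t - 1)*(t + 3)*(t + 4)*(t^2 - 2*t - 15) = (t - 5)*(t - 1)*(t + 3)*(t + 4)*(t + 3)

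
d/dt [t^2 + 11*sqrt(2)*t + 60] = 2*t + 11*sqrt(2)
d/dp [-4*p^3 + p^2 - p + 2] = -12*p^2 + 2*p - 1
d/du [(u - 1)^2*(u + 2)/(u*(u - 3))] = (u^4 - 6*u^3 + 3*u^2 - 4*u + 6)/(u^2*(u^2 - 6*u + 9))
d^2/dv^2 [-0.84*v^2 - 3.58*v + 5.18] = -1.68000000000000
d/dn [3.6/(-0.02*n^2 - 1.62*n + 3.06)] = (0.144*n + 5.832)/(0.02*n^2 + 1.62*n - 3.06)^2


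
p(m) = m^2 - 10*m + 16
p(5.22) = -8.95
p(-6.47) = 122.56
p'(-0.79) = -11.58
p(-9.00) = 187.00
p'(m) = 2*m - 10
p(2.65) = -3.48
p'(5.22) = 0.44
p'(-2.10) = -14.20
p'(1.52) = -6.96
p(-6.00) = 112.00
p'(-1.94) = -13.88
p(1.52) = 3.11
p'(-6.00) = -22.00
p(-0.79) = 24.52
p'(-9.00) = -28.00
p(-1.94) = 39.16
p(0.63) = 10.10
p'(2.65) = -4.70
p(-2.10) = 41.41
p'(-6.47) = -22.94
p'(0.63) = -8.74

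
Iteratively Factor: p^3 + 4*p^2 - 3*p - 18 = (p + 3)*(p^2 + p - 6) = (p - 2)*(p + 3)*(p + 3)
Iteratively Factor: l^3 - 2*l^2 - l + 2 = (l + 1)*(l^2 - 3*l + 2) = (l - 1)*(l + 1)*(l - 2)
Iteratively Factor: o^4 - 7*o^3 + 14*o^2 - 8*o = (o - 1)*(o^3 - 6*o^2 + 8*o) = o*(o - 1)*(o^2 - 6*o + 8) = o*(o - 4)*(o - 1)*(o - 2)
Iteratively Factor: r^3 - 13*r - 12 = (r + 1)*(r^2 - r - 12) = (r + 1)*(r + 3)*(r - 4)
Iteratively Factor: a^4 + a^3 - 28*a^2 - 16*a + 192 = (a + 4)*(a^3 - 3*a^2 - 16*a + 48) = (a - 4)*(a + 4)*(a^2 + a - 12) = (a - 4)*(a + 4)^2*(a - 3)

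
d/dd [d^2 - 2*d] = 2*d - 2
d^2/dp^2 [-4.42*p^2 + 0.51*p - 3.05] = -8.84000000000000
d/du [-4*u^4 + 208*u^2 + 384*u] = -16*u^3 + 416*u + 384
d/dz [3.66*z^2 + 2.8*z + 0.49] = 7.32*z + 2.8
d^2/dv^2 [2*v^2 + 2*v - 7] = 4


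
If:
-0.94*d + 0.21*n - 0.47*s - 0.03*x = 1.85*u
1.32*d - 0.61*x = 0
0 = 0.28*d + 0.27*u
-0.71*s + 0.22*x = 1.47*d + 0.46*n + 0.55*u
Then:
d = 0.462121212121212*x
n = -1.07241906856379*x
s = 0.419119488217946*x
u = -0.479236812570146*x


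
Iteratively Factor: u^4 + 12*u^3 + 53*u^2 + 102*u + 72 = (u + 2)*(u^3 + 10*u^2 + 33*u + 36) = (u + 2)*(u + 3)*(u^2 + 7*u + 12) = (u + 2)*(u + 3)*(u + 4)*(u + 3)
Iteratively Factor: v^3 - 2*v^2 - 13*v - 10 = (v + 2)*(v^2 - 4*v - 5) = (v - 5)*(v + 2)*(v + 1)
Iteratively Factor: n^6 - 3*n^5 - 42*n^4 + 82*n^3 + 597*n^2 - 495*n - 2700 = (n - 5)*(n^5 + 2*n^4 - 32*n^3 - 78*n^2 + 207*n + 540) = (n - 5)*(n + 3)*(n^4 - n^3 - 29*n^2 + 9*n + 180) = (n - 5)^2*(n + 3)*(n^3 + 4*n^2 - 9*n - 36) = (n - 5)^2*(n + 3)^2*(n^2 + n - 12) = (n - 5)^2*(n - 3)*(n + 3)^2*(n + 4)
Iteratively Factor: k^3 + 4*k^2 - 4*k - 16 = (k + 2)*(k^2 + 2*k - 8) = (k - 2)*(k + 2)*(k + 4)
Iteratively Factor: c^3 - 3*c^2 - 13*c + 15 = (c - 5)*(c^2 + 2*c - 3) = (c - 5)*(c - 1)*(c + 3)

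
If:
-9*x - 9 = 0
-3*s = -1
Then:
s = 1/3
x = -1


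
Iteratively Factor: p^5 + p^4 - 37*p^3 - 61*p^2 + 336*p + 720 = (p + 3)*(p^4 - 2*p^3 - 31*p^2 + 32*p + 240) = (p - 5)*(p + 3)*(p^3 + 3*p^2 - 16*p - 48) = (p - 5)*(p + 3)*(p + 4)*(p^2 - p - 12) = (p - 5)*(p - 4)*(p + 3)*(p + 4)*(p + 3)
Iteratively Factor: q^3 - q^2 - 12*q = (q)*(q^2 - q - 12) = q*(q - 4)*(q + 3)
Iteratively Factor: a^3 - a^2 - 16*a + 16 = (a - 1)*(a^2 - 16) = (a - 4)*(a - 1)*(a + 4)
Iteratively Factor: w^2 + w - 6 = (w + 3)*(w - 2)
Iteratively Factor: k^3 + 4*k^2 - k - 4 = (k - 1)*(k^2 + 5*k + 4) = (k - 1)*(k + 1)*(k + 4)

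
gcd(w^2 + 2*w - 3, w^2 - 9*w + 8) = w - 1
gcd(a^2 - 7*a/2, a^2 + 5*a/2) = a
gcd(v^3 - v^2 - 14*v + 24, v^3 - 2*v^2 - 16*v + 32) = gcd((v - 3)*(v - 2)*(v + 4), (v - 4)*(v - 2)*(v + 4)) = v^2 + 2*v - 8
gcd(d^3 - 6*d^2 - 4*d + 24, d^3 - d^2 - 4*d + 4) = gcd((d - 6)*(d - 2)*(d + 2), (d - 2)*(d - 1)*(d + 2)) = d^2 - 4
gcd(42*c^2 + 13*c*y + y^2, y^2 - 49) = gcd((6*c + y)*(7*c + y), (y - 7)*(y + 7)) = 1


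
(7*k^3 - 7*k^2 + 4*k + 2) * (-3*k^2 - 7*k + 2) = -21*k^5 - 28*k^4 + 51*k^3 - 48*k^2 - 6*k + 4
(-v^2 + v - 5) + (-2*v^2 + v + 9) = -3*v^2 + 2*v + 4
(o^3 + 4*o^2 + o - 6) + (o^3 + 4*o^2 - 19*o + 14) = 2*o^3 + 8*o^2 - 18*o + 8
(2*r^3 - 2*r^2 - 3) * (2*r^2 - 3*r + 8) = 4*r^5 - 10*r^4 + 22*r^3 - 22*r^2 + 9*r - 24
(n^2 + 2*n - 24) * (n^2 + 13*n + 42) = n^4 + 15*n^3 + 44*n^2 - 228*n - 1008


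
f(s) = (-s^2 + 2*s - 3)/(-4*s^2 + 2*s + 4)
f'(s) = (2 - 2*s)/(-4*s^2 + 2*s + 4) + (8*s - 2)*(-s^2 + 2*s - 3)/(-4*s^2 + 2*s + 4)^2 = (3*s^2 - 16*s + 7)/(2*(4*s^4 - 4*s^3 - 7*s^2 + 4*s + 4))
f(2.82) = 0.24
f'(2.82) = -0.06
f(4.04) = 0.21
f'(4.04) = -0.01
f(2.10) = 0.34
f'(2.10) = -0.30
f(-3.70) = 0.41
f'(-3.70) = 0.06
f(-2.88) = 0.49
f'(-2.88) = 0.13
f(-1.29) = 1.38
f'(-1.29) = 2.38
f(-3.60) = 0.42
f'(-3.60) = 0.07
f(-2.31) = 0.59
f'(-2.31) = 0.25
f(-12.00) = 0.29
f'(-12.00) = 0.00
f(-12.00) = 0.29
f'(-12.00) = 0.00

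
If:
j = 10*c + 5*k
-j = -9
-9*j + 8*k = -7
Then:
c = -149/40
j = 9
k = 37/4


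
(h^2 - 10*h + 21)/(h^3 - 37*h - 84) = (h - 3)/(h^2 + 7*h + 12)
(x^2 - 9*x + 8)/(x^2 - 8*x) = (x - 1)/x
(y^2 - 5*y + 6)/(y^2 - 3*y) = (y - 2)/y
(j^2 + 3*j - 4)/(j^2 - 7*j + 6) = (j + 4)/(j - 6)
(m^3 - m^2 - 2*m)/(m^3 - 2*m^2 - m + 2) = m/(m - 1)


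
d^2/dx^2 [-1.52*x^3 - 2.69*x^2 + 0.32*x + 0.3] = -9.12*x - 5.38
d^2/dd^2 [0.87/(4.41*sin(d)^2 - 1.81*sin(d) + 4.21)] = (-67.679388*sin(d)^4 + 20.833281*sin(d)^3 + 163.278903*sin(d)^2 - 48.296049*sin(d) - 26.6046)/(4.41*sin(d)^2 - 1.81*sin(d) + 4.21)^3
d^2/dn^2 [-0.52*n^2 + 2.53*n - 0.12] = -1.04000000000000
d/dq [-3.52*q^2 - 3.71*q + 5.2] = -7.04*q - 3.71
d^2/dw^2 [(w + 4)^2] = 2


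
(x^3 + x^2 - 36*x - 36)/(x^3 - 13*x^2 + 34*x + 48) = (x + 6)/(x - 8)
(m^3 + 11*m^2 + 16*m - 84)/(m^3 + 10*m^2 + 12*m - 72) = (m + 7)/(m + 6)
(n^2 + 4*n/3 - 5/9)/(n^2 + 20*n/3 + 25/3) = (n - 1/3)/(n + 5)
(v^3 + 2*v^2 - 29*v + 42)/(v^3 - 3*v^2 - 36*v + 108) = (v^2 + 5*v - 14)/(v^2 - 36)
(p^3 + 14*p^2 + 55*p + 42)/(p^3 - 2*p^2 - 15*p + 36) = (p^3 + 14*p^2 + 55*p + 42)/(p^3 - 2*p^2 - 15*p + 36)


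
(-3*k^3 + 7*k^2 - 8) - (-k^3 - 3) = -2*k^3 + 7*k^2 - 5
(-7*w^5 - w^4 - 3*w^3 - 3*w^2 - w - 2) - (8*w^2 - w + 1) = -7*w^5 - w^4 - 3*w^3 - 11*w^2 - 3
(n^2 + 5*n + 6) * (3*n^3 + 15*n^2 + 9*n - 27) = 3*n^5 + 30*n^4 + 102*n^3 + 108*n^2 - 81*n - 162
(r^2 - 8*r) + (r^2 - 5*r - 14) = 2*r^2 - 13*r - 14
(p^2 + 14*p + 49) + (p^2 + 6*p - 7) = 2*p^2 + 20*p + 42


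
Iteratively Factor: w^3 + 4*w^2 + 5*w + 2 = (w + 1)*(w^2 + 3*w + 2) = (w + 1)*(w + 2)*(w + 1)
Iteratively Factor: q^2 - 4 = (q - 2)*(q + 2)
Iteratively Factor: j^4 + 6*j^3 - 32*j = (j - 2)*(j^3 + 8*j^2 + 16*j) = j*(j - 2)*(j^2 + 8*j + 16) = j*(j - 2)*(j + 4)*(j + 4)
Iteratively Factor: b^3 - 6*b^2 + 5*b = (b)*(b^2 - 6*b + 5) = b*(b - 5)*(b - 1)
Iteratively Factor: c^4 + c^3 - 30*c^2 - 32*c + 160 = (c + 4)*(c^3 - 3*c^2 - 18*c + 40) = (c + 4)^2*(c^2 - 7*c + 10) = (c - 5)*(c + 4)^2*(c - 2)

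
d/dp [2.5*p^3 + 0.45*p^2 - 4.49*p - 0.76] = 7.5*p^2 + 0.9*p - 4.49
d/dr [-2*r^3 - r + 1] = -6*r^2 - 1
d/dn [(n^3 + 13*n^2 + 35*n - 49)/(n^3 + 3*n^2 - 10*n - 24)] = 10*(-n^4 - 9*n^3 - 16*n^2 - 33*n - 133)/(n^6 + 6*n^5 - 11*n^4 - 108*n^3 - 44*n^2 + 480*n + 576)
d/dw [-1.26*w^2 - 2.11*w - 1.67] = -2.52*w - 2.11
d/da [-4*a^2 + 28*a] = 28 - 8*a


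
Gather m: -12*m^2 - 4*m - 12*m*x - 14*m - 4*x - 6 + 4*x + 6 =-12*m^2 + m*(-12*x - 18)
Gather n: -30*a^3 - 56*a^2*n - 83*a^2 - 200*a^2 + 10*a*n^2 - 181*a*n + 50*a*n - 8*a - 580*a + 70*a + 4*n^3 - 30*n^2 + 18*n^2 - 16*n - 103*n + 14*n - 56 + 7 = -30*a^3 - 283*a^2 - 518*a + 4*n^3 + n^2*(10*a - 12) + n*(-56*a^2 - 131*a - 105) - 49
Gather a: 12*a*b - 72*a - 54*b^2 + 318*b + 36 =a*(12*b - 72) - 54*b^2 + 318*b + 36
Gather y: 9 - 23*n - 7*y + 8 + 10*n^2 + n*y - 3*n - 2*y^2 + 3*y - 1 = 10*n^2 - 26*n - 2*y^2 + y*(n - 4) + 16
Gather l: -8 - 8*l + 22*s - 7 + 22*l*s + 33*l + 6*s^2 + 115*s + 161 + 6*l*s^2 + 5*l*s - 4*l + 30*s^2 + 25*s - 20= l*(6*s^2 + 27*s + 21) + 36*s^2 + 162*s + 126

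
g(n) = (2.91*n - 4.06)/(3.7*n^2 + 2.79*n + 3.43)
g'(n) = (-7.4*n - 2.79)*(2.91*n - 4.06)/(3.7*n^2 + 2.79*n + 3.43)^2 + 2.91/(3.7*n^2 + 2.79*n + 3.43) = (-10.767*n^2 + 30.044*n + 21.3087)/(13.69*n^4 + 20.646*n^3 + 33.1661*n^2 + 19.1394*n + 11.7649)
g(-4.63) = -0.25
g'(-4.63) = -0.07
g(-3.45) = -0.37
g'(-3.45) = -0.15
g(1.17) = -0.06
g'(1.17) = 0.30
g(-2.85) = -0.48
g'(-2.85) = -0.23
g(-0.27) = -1.64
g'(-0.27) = 1.43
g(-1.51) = -1.10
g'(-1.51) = -0.83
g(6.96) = 0.08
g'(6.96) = -0.01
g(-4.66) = -0.25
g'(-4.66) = -0.07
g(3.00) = 0.10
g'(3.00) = 0.01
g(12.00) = 0.05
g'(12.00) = -0.00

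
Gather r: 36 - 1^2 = 35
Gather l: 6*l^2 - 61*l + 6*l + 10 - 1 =6*l^2 - 55*l + 9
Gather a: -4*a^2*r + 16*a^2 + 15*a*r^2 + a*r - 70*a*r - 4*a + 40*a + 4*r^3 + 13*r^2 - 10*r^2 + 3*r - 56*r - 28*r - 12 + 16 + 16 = a^2*(16 - 4*r) + a*(15*r^2 - 69*r + 36) + 4*r^3 + 3*r^2 - 81*r + 20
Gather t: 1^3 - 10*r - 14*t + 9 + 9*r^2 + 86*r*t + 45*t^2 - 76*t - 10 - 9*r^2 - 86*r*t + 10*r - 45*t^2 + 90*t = 0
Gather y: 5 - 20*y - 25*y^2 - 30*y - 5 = -25*y^2 - 50*y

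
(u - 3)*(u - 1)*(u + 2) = u^3 - 2*u^2 - 5*u + 6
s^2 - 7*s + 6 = (s - 6)*(s - 1)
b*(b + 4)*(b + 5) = b^3 + 9*b^2 + 20*b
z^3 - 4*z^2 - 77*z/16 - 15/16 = (z - 5)*(z + 1/4)*(z + 3/4)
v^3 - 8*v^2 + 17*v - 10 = (v - 5)*(v - 2)*(v - 1)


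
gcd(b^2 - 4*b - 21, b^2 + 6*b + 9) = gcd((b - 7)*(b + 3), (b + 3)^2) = b + 3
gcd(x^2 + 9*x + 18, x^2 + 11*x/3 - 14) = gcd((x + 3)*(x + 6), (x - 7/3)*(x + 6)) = x + 6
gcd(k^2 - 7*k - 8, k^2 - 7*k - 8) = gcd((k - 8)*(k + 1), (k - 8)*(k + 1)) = k^2 - 7*k - 8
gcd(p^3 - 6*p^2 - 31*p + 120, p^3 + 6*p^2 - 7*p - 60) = p^2 + 2*p - 15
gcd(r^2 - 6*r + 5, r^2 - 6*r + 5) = r^2 - 6*r + 5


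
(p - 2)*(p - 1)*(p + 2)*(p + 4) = p^4 + 3*p^3 - 8*p^2 - 12*p + 16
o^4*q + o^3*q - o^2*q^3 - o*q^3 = o*(o - q)*(o + q)*(o*q + q)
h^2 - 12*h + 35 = (h - 7)*(h - 5)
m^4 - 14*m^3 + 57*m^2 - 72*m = m*(m - 8)*(m - 3)^2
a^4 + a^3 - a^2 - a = a*(a - 1)*(a + 1)^2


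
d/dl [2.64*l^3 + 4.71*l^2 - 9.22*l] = 7.92*l^2 + 9.42*l - 9.22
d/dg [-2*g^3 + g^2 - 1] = 2*g*(1 - 3*g)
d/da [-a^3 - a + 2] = -3*a^2 - 1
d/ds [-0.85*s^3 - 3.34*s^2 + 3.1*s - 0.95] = -2.55*s^2 - 6.68*s + 3.1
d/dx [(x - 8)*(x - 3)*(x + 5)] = 3*x^2 - 12*x - 31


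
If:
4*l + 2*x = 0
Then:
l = -x/2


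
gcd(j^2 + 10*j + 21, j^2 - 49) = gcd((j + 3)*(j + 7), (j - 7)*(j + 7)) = j + 7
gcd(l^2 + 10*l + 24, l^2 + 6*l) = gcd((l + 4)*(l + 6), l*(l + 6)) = l + 6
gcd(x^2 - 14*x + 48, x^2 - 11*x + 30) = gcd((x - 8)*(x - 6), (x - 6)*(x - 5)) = x - 6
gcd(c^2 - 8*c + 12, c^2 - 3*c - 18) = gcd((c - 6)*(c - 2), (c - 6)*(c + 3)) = c - 6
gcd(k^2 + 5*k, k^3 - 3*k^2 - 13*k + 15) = 1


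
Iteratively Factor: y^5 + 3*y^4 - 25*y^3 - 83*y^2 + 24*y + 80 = (y + 4)*(y^4 - y^3 - 21*y^2 + y + 20) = (y - 5)*(y + 4)*(y^3 + 4*y^2 - y - 4) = (y - 5)*(y + 4)^2*(y^2 - 1) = (y - 5)*(y + 1)*(y + 4)^2*(y - 1)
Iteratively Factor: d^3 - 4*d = (d)*(d^2 - 4) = d*(d + 2)*(d - 2)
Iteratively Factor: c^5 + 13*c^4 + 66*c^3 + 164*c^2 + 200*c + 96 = (c + 4)*(c^4 + 9*c^3 + 30*c^2 + 44*c + 24) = (c + 3)*(c + 4)*(c^3 + 6*c^2 + 12*c + 8) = (c + 2)*(c + 3)*(c + 4)*(c^2 + 4*c + 4) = (c + 2)^2*(c + 3)*(c + 4)*(c + 2)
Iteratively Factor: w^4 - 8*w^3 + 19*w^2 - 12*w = (w - 3)*(w^3 - 5*w^2 + 4*w) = (w - 3)*(w - 1)*(w^2 - 4*w) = (w - 4)*(w - 3)*(w - 1)*(w)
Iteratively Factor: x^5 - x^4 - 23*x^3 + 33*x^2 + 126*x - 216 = (x - 3)*(x^4 + 2*x^3 - 17*x^2 - 18*x + 72) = (x - 3)*(x + 4)*(x^3 - 2*x^2 - 9*x + 18) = (x - 3)*(x + 3)*(x + 4)*(x^2 - 5*x + 6) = (x - 3)*(x - 2)*(x + 3)*(x + 4)*(x - 3)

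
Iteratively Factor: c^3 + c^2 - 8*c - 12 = (c + 2)*(c^2 - c - 6) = (c - 3)*(c + 2)*(c + 2)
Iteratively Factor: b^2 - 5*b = (b)*(b - 5)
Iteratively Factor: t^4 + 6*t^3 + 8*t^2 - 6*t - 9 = (t + 1)*(t^3 + 5*t^2 + 3*t - 9) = (t + 1)*(t + 3)*(t^2 + 2*t - 3) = (t + 1)*(t + 3)^2*(t - 1)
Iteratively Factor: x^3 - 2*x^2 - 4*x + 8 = (x + 2)*(x^2 - 4*x + 4) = (x - 2)*(x + 2)*(x - 2)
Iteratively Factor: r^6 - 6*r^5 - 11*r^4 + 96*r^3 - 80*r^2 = (r)*(r^5 - 6*r^4 - 11*r^3 + 96*r^2 - 80*r) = r*(r - 1)*(r^4 - 5*r^3 - 16*r^2 + 80*r) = r*(r - 1)*(r + 4)*(r^3 - 9*r^2 + 20*r) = r^2*(r - 1)*(r + 4)*(r^2 - 9*r + 20) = r^2*(r - 4)*(r - 1)*(r + 4)*(r - 5)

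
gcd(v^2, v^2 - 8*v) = v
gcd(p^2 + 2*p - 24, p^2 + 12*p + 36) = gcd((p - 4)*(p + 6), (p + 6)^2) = p + 6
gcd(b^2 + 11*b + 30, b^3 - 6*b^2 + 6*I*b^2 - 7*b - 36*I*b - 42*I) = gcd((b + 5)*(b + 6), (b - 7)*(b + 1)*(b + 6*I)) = 1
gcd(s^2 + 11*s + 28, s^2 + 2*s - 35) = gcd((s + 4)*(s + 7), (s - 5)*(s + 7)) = s + 7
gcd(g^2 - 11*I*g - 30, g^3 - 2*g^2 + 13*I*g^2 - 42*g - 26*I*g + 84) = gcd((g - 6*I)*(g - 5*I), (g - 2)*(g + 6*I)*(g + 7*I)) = 1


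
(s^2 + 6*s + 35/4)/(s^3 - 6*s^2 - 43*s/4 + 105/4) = (2*s + 7)/(2*s^2 - 17*s + 21)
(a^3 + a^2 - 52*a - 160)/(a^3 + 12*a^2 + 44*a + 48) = (a^2 - 3*a - 40)/(a^2 + 8*a + 12)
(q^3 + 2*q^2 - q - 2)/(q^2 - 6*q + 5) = (q^2 + 3*q + 2)/(q - 5)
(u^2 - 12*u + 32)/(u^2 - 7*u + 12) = (u - 8)/(u - 3)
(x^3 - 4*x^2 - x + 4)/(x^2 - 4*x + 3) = (x^2 - 3*x - 4)/(x - 3)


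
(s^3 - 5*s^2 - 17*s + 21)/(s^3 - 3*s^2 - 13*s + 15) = (s - 7)/(s - 5)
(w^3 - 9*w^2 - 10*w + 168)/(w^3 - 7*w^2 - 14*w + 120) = (w - 7)/(w - 5)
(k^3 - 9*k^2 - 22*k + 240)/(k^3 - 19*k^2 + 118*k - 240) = (k + 5)/(k - 5)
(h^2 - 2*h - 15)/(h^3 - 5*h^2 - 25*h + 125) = (h + 3)/(h^2 - 25)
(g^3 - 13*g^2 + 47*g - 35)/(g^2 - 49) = (g^2 - 6*g + 5)/(g + 7)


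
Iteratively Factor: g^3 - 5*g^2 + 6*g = (g - 3)*(g^2 - 2*g) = (g - 3)*(g - 2)*(g)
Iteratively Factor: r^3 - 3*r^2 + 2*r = (r - 2)*(r^2 - r) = r*(r - 2)*(r - 1)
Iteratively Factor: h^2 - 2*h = (h)*(h - 2)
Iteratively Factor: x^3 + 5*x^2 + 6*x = (x + 2)*(x^2 + 3*x) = x*(x + 2)*(x + 3)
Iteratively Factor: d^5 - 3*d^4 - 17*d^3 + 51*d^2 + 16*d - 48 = (d - 3)*(d^4 - 17*d^2 + 16) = (d - 3)*(d + 1)*(d^3 - d^2 - 16*d + 16) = (d - 3)*(d - 1)*(d + 1)*(d^2 - 16) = (d - 3)*(d - 1)*(d + 1)*(d + 4)*(d - 4)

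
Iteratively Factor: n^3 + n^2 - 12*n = (n - 3)*(n^2 + 4*n) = (n - 3)*(n + 4)*(n)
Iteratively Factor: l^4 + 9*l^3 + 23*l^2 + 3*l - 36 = (l + 3)*(l^3 + 6*l^2 + 5*l - 12) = (l + 3)*(l + 4)*(l^2 + 2*l - 3) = (l - 1)*(l + 3)*(l + 4)*(l + 3)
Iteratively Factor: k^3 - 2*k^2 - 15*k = (k)*(k^2 - 2*k - 15) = k*(k + 3)*(k - 5)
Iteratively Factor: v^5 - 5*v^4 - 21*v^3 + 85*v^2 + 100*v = (v + 1)*(v^4 - 6*v^3 - 15*v^2 + 100*v) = v*(v + 1)*(v^3 - 6*v^2 - 15*v + 100) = v*(v - 5)*(v + 1)*(v^2 - v - 20) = v*(v - 5)^2*(v + 1)*(v + 4)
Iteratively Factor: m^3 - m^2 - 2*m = (m)*(m^2 - m - 2) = m*(m - 2)*(m + 1)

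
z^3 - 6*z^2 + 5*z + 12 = (z - 4)*(z - 3)*(z + 1)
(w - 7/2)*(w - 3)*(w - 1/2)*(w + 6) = w^4 - w^3 - 113*w^2/4 + 309*w/4 - 63/2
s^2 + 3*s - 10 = (s - 2)*(s + 5)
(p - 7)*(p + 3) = p^2 - 4*p - 21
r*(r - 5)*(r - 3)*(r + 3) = r^4 - 5*r^3 - 9*r^2 + 45*r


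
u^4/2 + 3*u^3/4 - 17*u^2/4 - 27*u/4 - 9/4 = (u/2 + 1/2)*(u - 3)*(u + 1/2)*(u + 3)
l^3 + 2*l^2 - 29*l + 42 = (l - 3)*(l - 2)*(l + 7)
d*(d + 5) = d^2 + 5*d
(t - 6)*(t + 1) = t^2 - 5*t - 6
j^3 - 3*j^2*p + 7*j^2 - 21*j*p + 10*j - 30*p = (j + 2)*(j + 5)*(j - 3*p)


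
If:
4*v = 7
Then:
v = 7/4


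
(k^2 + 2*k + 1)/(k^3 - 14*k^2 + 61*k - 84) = (k^2 + 2*k + 1)/(k^3 - 14*k^2 + 61*k - 84)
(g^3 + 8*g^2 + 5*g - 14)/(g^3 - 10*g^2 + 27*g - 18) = (g^2 + 9*g + 14)/(g^2 - 9*g + 18)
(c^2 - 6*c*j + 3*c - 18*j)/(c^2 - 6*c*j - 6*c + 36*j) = (c + 3)/(c - 6)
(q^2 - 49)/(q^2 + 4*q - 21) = (q - 7)/(q - 3)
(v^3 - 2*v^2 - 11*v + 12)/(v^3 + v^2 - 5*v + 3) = (v - 4)/(v - 1)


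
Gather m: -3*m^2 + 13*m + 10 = -3*m^2 + 13*m + 10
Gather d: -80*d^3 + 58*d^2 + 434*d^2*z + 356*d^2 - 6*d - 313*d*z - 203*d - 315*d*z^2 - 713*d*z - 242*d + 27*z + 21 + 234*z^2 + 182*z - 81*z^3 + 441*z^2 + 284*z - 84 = -80*d^3 + d^2*(434*z + 414) + d*(-315*z^2 - 1026*z - 451) - 81*z^3 + 675*z^2 + 493*z - 63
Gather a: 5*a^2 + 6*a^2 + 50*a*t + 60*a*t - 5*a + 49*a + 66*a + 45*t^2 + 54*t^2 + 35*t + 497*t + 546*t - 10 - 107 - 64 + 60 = 11*a^2 + a*(110*t + 110) + 99*t^2 + 1078*t - 121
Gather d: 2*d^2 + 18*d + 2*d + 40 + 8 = 2*d^2 + 20*d + 48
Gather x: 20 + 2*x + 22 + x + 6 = 3*x + 48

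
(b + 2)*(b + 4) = b^2 + 6*b + 8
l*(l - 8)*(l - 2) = l^3 - 10*l^2 + 16*l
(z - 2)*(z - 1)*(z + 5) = z^3 + 2*z^2 - 13*z + 10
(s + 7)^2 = s^2 + 14*s + 49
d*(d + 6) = d^2 + 6*d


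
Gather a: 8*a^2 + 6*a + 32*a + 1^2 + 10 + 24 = 8*a^2 + 38*a + 35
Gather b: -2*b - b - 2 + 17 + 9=24 - 3*b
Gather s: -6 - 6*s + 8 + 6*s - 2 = 0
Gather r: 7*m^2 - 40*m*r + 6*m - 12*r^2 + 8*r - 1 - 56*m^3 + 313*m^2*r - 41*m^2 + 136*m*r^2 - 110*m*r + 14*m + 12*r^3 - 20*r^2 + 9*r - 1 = -56*m^3 - 34*m^2 + 20*m + 12*r^3 + r^2*(136*m - 32) + r*(313*m^2 - 150*m + 17) - 2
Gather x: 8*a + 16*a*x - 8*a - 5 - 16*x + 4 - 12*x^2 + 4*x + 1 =-12*x^2 + x*(16*a - 12)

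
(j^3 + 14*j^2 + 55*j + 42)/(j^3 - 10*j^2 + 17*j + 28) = (j^2 + 13*j + 42)/(j^2 - 11*j + 28)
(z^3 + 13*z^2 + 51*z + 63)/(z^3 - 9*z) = (z^2 + 10*z + 21)/(z*(z - 3))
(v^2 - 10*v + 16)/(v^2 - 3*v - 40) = (v - 2)/(v + 5)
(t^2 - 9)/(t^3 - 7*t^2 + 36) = (t + 3)/(t^2 - 4*t - 12)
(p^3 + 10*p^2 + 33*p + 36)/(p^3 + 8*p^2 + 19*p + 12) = (p + 3)/(p + 1)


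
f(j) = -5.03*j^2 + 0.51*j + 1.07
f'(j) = 0.51 - 10.06*j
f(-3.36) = -57.43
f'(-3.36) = 34.31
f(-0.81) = -2.64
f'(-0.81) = 8.66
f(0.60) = -0.43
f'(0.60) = -5.53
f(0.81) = -1.82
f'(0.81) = -7.64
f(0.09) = 1.08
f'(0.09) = -0.40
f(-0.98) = -4.26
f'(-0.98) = 10.37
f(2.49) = -28.85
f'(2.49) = -24.54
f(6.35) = -198.51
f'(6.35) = -63.37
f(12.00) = -717.13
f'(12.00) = -120.21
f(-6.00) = -183.07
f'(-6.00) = 60.87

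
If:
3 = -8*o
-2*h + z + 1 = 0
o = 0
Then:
No Solution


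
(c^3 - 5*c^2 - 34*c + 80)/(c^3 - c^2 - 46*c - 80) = (c - 2)/(c + 2)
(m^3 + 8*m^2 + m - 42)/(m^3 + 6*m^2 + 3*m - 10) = (m^3 + 8*m^2 + m - 42)/(m^3 + 6*m^2 + 3*m - 10)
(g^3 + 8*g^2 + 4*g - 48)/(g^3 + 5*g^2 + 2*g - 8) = (g^2 + 4*g - 12)/(g^2 + g - 2)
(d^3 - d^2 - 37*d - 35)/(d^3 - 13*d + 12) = (d^3 - d^2 - 37*d - 35)/(d^3 - 13*d + 12)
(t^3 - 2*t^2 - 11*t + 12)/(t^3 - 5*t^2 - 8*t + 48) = (t - 1)/(t - 4)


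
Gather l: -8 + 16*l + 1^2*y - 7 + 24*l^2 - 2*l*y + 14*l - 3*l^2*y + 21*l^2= l^2*(45 - 3*y) + l*(30 - 2*y) + y - 15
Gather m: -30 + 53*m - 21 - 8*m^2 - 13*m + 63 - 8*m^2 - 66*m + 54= -16*m^2 - 26*m + 66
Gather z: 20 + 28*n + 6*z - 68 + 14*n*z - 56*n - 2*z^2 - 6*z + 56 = 14*n*z - 28*n - 2*z^2 + 8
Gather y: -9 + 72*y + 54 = 72*y + 45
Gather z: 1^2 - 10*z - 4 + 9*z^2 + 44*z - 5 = 9*z^2 + 34*z - 8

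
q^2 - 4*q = q*(q - 4)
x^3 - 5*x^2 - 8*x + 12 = (x - 6)*(x - 1)*(x + 2)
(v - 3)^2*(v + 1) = v^3 - 5*v^2 + 3*v + 9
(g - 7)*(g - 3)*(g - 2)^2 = g^4 - 14*g^3 + 65*g^2 - 124*g + 84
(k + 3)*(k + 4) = k^2 + 7*k + 12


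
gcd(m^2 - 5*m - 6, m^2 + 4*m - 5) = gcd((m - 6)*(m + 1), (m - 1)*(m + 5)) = 1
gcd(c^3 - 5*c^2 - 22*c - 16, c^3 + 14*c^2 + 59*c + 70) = c + 2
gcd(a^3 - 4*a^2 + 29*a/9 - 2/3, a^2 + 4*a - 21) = a - 3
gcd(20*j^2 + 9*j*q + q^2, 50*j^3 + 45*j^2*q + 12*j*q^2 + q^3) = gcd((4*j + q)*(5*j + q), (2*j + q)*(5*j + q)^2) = 5*j + q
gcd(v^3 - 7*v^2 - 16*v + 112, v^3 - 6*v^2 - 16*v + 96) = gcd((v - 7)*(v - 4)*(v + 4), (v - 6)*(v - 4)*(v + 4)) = v^2 - 16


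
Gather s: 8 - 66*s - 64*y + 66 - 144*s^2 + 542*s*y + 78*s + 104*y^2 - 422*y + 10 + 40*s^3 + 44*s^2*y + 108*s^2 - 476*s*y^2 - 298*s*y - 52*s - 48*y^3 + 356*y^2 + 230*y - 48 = 40*s^3 + s^2*(44*y - 36) + s*(-476*y^2 + 244*y - 40) - 48*y^3 + 460*y^2 - 256*y + 36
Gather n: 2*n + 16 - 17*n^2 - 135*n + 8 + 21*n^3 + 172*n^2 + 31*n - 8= 21*n^3 + 155*n^2 - 102*n + 16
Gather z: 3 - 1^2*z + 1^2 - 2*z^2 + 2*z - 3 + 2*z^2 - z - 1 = 0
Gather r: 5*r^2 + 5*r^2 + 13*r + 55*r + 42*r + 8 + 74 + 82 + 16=10*r^2 + 110*r + 180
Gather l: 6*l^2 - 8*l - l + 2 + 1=6*l^2 - 9*l + 3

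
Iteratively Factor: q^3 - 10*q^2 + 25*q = (q - 5)*(q^2 - 5*q) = q*(q - 5)*(q - 5)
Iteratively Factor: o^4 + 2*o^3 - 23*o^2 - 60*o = (o + 4)*(o^3 - 2*o^2 - 15*o) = (o - 5)*(o + 4)*(o^2 + 3*o) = (o - 5)*(o + 3)*(o + 4)*(o)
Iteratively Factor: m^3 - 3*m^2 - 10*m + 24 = (m - 4)*(m^2 + m - 6) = (m - 4)*(m - 2)*(m + 3)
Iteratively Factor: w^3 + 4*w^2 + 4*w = (w + 2)*(w^2 + 2*w) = w*(w + 2)*(w + 2)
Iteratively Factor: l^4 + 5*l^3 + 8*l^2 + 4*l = (l + 1)*(l^3 + 4*l^2 + 4*l) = (l + 1)*(l + 2)*(l^2 + 2*l) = l*(l + 1)*(l + 2)*(l + 2)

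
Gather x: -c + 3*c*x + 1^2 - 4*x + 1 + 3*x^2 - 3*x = -c + 3*x^2 + x*(3*c - 7) + 2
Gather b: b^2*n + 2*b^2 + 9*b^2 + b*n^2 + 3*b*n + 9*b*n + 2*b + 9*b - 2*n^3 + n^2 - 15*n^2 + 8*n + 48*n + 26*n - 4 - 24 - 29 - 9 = b^2*(n + 11) + b*(n^2 + 12*n + 11) - 2*n^3 - 14*n^2 + 82*n - 66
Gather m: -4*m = -4*m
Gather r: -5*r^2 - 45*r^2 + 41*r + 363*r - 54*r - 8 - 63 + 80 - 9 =-50*r^2 + 350*r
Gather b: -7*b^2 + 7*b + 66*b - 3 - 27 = -7*b^2 + 73*b - 30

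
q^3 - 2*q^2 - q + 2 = (q - 2)*(q - 1)*(q + 1)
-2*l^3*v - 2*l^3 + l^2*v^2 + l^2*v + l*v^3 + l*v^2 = (-l + v)*(2*l + v)*(l*v + l)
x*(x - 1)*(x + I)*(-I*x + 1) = -I*x^4 + 2*x^3 + I*x^3 - 2*x^2 + I*x^2 - I*x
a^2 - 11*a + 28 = (a - 7)*(a - 4)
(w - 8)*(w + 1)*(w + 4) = w^3 - 3*w^2 - 36*w - 32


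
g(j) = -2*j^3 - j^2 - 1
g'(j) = -6*j^2 - 2*j = 2*j*(-3*j - 1)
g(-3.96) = 107.52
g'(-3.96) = -86.17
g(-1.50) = 3.50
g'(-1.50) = -10.50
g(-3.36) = 63.58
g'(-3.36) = -61.02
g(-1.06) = 0.26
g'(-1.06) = -4.62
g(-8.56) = 1180.17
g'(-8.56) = -422.52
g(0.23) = -1.08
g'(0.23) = -0.78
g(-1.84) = 8.07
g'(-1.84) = -16.63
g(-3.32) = 61.17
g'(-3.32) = -59.49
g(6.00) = -469.00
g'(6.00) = -228.00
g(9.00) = -1540.00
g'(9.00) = -504.00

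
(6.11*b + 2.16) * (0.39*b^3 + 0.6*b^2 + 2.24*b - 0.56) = 2.3829*b^4 + 4.5084*b^3 + 14.9824*b^2 + 1.4168*b - 1.2096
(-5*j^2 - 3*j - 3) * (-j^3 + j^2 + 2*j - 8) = 5*j^5 - 2*j^4 - 10*j^3 + 31*j^2 + 18*j + 24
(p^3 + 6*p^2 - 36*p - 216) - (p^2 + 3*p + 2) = p^3 + 5*p^2 - 39*p - 218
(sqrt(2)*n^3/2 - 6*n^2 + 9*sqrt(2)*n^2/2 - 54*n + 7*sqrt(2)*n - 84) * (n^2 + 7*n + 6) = sqrt(2)*n^5/2 - 6*n^4 + 8*sqrt(2)*n^4 - 96*n^3 + 83*sqrt(2)*n^3/2 - 498*n^2 + 76*sqrt(2)*n^2 - 912*n + 42*sqrt(2)*n - 504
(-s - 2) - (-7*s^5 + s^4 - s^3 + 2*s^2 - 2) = 7*s^5 - s^4 + s^3 - 2*s^2 - s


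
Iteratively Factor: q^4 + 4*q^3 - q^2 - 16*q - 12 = (q + 1)*(q^3 + 3*q^2 - 4*q - 12) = (q + 1)*(q + 3)*(q^2 - 4) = (q - 2)*(q + 1)*(q + 3)*(q + 2)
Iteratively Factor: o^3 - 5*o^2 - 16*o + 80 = (o + 4)*(o^2 - 9*o + 20) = (o - 5)*(o + 4)*(o - 4)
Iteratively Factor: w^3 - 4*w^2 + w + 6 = (w - 2)*(w^2 - 2*w - 3) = (w - 2)*(w + 1)*(w - 3)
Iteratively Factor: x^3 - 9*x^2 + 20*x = (x - 5)*(x^2 - 4*x) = (x - 5)*(x - 4)*(x)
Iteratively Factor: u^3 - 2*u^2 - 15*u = (u - 5)*(u^2 + 3*u) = u*(u - 5)*(u + 3)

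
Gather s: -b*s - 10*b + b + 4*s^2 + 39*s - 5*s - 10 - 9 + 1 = -9*b + 4*s^2 + s*(34 - b) - 18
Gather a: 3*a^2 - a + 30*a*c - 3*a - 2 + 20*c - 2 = 3*a^2 + a*(30*c - 4) + 20*c - 4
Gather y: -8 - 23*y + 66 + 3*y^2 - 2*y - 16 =3*y^2 - 25*y + 42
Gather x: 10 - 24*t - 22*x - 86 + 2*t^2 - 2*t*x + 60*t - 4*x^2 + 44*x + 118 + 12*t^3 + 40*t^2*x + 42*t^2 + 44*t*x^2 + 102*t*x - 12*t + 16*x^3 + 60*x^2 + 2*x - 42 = 12*t^3 + 44*t^2 + 24*t + 16*x^3 + x^2*(44*t + 56) + x*(40*t^2 + 100*t + 24)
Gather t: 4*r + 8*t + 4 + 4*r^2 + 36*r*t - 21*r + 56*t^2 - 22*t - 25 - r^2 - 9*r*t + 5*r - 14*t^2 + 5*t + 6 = 3*r^2 - 12*r + 42*t^2 + t*(27*r - 9) - 15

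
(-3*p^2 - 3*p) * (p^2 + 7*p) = -3*p^4 - 24*p^3 - 21*p^2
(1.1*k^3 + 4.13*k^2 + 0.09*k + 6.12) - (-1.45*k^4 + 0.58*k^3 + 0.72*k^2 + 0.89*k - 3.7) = 1.45*k^4 + 0.52*k^3 + 3.41*k^2 - 0.8*k + 9.82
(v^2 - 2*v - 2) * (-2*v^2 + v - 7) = -2*v^4 + 5*v^3 - 5*v^2 + 12*v + 14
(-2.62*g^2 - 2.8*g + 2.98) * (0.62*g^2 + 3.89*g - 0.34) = -1.6244*g^4 - 11.9278*g^3 - 8.1536*g^2 + 12.5442*g - 1.0132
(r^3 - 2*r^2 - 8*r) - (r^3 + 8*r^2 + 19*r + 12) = -10*r^2 - 27*r - 12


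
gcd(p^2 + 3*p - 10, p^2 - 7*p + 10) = p - 2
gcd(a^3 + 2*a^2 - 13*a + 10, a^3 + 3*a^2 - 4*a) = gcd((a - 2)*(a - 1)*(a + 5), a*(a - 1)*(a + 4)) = a - 1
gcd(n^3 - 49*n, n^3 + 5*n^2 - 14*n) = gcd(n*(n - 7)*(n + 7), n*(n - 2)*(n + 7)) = n^2 + 7*n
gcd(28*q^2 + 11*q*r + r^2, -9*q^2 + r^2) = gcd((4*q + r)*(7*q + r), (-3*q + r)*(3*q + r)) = 1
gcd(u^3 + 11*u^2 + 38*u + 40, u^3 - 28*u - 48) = u^2 + 6*u + 8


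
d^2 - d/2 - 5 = (d - 5/2)*(d + 2)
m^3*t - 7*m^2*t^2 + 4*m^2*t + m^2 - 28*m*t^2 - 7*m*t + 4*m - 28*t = (m + 4)*(m - 7*t)*(m*t + 1)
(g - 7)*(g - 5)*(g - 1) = g^3 - 13*g^2 + 47*g - 35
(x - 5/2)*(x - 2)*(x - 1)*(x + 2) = x^4 - 7*x^3/2 - 3*x^2/2 + 14*x - 10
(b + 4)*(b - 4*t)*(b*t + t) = b^3*t - 4*b^2*t^2 + 5*b^2*t - 20*b*t^2 + 4*b*t - 16*t^2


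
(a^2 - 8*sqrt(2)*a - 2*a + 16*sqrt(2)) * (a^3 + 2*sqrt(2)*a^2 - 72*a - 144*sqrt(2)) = a^5 - 6*sqrt(2)*a^4 - 2*a^4 - 104*a^3 + 12*sqrt(2)*a^3 + 208*a^2 + 432*sqrt(2)*a^2 - 864*sqrt(2)*a + 2304*a - 4608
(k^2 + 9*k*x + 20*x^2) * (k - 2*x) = k^3 + 7*k^2*x + 2*k*x^2 - 40*x^3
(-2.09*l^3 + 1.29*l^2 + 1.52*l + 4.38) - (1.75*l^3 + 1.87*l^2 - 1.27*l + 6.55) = -3.84*l^3 - 0.58*l^2 + 2.79*l - 2.17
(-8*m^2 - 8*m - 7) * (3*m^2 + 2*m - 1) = -24*m^4 - 40*m^3 - 29*m^2 - 6*m + 7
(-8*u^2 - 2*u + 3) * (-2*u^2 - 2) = 16*u^4 + 4*u^3 + 10*u^2 + 4*u - 6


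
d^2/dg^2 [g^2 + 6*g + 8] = 2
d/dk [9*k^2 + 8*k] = 18*k + 8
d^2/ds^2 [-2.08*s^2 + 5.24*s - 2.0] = -4.16000000000000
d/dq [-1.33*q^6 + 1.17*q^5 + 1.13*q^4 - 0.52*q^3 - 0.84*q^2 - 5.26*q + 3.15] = -7.98*q^5 + 5.85*q^4 + 4.52*q^3 - 1.56*q^2 - 1.68*q - 5.26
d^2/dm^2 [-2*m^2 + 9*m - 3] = -4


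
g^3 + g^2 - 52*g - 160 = (g - 8)*(g + 4)*(g + 5)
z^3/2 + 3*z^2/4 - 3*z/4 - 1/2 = (z/2 + 1)*(z - 1)*(z + 1/2)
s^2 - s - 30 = (s - 6)*(s + 5)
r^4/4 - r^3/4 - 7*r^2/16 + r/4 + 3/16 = (r/2 + 1/4)*(r/2 + 1/2)*(r - 3/2)*(r - 1)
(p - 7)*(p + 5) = p^2 - 2*p - 35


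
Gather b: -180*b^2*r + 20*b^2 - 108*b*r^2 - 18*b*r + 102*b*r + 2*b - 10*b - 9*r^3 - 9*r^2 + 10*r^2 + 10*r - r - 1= b^2*(20 - 180*r) + b*(-108*r^2 + 84*r - 8) - 9*r^3 + r^2 + 9*r - 1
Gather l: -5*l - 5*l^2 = -5*l^2 - 5*l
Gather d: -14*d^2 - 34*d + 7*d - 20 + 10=-14*d^2 - 27*d - 10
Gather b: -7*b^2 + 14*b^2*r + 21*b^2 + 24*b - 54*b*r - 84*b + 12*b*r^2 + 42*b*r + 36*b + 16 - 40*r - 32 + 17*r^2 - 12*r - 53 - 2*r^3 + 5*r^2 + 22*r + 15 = b^2*(14*r + 14) + b*(12*r^2 - 12*r - 24) - 2*r^3 + 22*r^2 - 30*r - 54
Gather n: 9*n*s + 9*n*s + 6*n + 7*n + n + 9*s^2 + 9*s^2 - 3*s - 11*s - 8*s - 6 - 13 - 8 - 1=n*(18*s + 14) + 18*s^2 - 22*s - 28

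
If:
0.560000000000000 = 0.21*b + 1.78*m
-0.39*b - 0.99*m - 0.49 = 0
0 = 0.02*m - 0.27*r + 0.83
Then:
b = -2.93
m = 0.66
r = 3.12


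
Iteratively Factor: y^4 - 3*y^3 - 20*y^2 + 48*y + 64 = (y + 4)*(y^3 - 7*y^2 + 8*y + 16) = (y - 4)*(y + 4)*(y^2 - 3*y - 4) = (y - 4)*(y + 1)*(y + 4)*(y - 4)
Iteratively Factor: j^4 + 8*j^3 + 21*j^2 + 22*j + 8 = (j + 4)*(j^3 + 4*j^2 + 5*j + 2) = (j + 1)*(j + 4)*(j^2 + 3*j + 2) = (j + 1)*(j + 2)*(j + 4)*(j + 1)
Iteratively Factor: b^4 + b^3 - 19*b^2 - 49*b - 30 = (b + 3)*(b^3 - 2*b^2 - 13*b - 10) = (b + 2)*(b + 3)*(b^2 - 4*b - 5) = (b + 1)*(b + 2)*(b + 3)*(b - 5)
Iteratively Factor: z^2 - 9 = (z + 3)*(z - 3)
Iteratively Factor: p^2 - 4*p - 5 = (p - 5)*(p + 1)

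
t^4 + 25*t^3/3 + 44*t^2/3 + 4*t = t*(t + 1/3)*(t + 2)*(t + 6)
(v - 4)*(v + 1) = v^2 - 3*v - 4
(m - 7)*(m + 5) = m^2 - 2*m - 35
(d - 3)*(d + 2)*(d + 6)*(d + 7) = d^4 + 12*d^3 + 23*d^2 - 120*d - 252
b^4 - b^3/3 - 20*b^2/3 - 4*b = b*(b - 3)*(b + 2/3)*(b + 2)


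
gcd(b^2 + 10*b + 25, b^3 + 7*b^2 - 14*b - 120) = b + 5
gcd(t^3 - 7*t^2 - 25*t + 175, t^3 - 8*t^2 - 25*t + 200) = t^2 - 25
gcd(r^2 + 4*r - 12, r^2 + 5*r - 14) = r - 2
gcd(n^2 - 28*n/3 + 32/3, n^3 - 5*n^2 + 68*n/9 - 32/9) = n - 4/3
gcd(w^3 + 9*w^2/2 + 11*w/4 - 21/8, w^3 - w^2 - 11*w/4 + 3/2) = w^2 + w - 3/4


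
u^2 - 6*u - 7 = (u - 7)*(u + 1)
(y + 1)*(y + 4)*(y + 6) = y^3 + 11*y^2 + 34*y + 24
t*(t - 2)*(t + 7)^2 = t^4 + 12*t^3 + 21*t^2 - 98*t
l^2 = l^2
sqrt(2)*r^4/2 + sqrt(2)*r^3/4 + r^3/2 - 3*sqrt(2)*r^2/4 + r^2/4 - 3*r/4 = r*(r - 1)*(r + 3/2)*(sqrt(2)*r/2 + 1/2)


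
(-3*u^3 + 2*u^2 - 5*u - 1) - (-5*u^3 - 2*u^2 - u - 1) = 2*u^3 + 4*u^2 - 4*u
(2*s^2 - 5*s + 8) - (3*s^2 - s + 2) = -s^2 - 4*s + 6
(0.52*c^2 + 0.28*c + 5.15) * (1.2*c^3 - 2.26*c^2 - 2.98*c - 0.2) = 0.624*c^5 - 0.8392*c^4 + 3.9976*c^3 - 12.5774*c^2 - 15.403*c - 1.03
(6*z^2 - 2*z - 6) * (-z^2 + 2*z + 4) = -6*z^4 + 14*z^3 + 26*z^2 - 20*z - 24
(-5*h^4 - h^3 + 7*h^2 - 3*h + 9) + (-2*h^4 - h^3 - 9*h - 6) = -7*h^4 - 2*h^3 + 7*h^2 - 12*h + 3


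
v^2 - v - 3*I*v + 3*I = (v - 1)*(v - 3*I)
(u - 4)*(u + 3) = u^2 - u - 12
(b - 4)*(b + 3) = b^2 - b - 12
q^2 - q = q*(q - 1)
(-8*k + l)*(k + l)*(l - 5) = -8*k^2*l + 40*k^2 - 7*k*l^2 + 35*k*l + l^3 - 5*l^2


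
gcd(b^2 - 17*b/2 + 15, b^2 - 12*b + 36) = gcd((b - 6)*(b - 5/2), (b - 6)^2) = b - 6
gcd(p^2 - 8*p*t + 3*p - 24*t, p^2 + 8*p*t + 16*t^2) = 1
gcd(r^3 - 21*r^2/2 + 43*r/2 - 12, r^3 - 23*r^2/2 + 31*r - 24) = r^2 - 19*r/2 + 12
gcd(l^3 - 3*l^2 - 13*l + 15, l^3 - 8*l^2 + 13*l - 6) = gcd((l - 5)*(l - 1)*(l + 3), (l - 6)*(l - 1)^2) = l - 1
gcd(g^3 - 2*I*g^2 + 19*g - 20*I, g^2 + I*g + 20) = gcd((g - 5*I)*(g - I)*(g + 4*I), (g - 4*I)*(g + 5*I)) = 1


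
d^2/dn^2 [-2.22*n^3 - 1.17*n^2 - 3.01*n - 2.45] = -13.32*n - 2.34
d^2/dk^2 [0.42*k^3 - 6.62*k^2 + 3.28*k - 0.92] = 2.52*k - 13.24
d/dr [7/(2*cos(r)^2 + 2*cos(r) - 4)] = 7*(2*cos(r) + 1)*sin(r)/(2*(cos(r)^2 + cos(r) - 2)^2)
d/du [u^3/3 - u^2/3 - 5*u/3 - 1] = u^2 - 2*u/3 - 5/3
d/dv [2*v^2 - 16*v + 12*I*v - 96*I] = 4*v - 16 + 12*I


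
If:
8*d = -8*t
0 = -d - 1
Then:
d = -1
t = 1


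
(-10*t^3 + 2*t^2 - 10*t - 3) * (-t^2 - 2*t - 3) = 10*t^5 + 18*t^4 + 36*t^3 + 17*t^2 + 36*t + 9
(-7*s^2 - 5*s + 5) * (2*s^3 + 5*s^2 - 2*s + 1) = -14*s^5 - 45*s^4 - s^3 + 28*s^2 - 15*s + 5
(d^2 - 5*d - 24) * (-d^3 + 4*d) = -d^5 + 5*d^4 + 28*d^3 - 20*d^2 - 96*d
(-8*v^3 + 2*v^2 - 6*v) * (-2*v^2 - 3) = 16*v^5 - 4*v^4 + 36*v^3 - 6*v^2 + 18*v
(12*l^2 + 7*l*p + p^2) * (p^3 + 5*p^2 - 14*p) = 12*l^2*p^3 + 60*l^2*p^2 - 168*l^2*p + 7*l*p^4 + 35*l*p^3 - 98*l*p^2 + p^5 + 5*p^4 - 14*p^3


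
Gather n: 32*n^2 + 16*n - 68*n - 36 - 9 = 32*n^2 - 52*n - 45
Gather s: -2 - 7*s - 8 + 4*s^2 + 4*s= 4*s^2 - 3*s - 10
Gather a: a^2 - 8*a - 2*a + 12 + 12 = a^2 - 10*a + 24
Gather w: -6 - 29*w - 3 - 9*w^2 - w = -9*w^2 - 30*w - 9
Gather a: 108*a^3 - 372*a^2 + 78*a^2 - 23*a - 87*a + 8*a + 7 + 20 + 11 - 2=108*a^3 - 294*a^2 - 102*a + 36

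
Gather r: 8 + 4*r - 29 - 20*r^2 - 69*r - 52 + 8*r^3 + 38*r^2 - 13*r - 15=8*r^3 + 18*r^2 - 78*r - 88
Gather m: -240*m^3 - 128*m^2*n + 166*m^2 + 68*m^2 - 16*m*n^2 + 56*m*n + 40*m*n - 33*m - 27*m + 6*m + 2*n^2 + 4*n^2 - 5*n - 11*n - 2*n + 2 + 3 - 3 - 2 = -240*m^3 + m^2*(234 - 128*n) + m*(-16*n^2 + 96*n - 54) + 6*n^2 - 18*n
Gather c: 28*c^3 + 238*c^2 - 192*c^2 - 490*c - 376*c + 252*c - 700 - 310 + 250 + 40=28*c^3 + 46*c^2 - 614*c - 720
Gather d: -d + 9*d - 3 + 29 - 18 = 8*d + 8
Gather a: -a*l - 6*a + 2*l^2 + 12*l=a*(-l - 6) + 2*l^2 + 12*l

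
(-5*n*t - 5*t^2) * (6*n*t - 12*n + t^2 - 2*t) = -30*n^2*t^2 + 60*n^2*t - 35*n*t^3 + 70*n*t^2 - 5*t^4 + 10*t^3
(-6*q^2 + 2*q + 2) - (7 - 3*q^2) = -3*q^2 + 2*q - 5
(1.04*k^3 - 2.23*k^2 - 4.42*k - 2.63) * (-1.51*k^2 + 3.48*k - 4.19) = -1.5704*k^5 + 6.9865*k^4 - 5.4438*k^3 - 2.0666*k^2 + 9.3674*k + 11.0197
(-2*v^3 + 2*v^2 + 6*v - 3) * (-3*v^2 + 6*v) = 6*v^5 - 18*v^4 - 6*v^3 + 45*v^2 - 18*v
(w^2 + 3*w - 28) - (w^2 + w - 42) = 2*w + 14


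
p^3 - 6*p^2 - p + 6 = (p - 6)*(p - 1)*(p + 1)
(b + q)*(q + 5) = b*q + 5*b + q^2 + 5*q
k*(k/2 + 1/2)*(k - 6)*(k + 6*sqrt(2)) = k^4/2 - 5*k^3/2 + 3*sqrt(2)*k^3 - 15*sqrt(2)*k^2 - 3*k^2 - 18*sqrt(2)*k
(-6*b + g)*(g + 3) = -6*b*g - 18*b + g^2 + 3*g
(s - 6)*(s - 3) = s^2 - 9*s + 18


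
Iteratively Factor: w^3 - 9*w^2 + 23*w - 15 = (w - 1)*(w^2 - 8*w + 15) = (w - 3)*(w - 1)*(w - 5)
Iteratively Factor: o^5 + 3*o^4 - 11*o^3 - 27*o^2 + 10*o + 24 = (o - 3)*(o^4 + 6*o^3 + 7*o^2 - 6*o - 8) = (o - 3)*(o - 1)*(o^3 + 7*o^2 + 14*o + 8) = (o - 3)*(o - 1)*(o + 4)*(o^2 + 3*o + 2) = (o - 3)*(o - 1)*(o + 2)*(o + 4)*(o + 1)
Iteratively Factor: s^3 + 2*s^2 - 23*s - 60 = (s + 4)*(s^2 - 2*s - 15) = (s - 5)*(s + 4)*(s + 3)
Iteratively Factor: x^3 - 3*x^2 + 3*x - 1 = (x - 1)*(x^2 - 2*x + 1) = (x - 1)^2*(x - 1)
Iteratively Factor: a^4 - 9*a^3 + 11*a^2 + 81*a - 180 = (a - 5)*(a^3 - 4*a^2 - 9*a + 36) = (a - 5)*(a + 3)*(a^2 - 7*a + 12) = (a - 5)*(a - 4)*(a + 3)*(a - 3)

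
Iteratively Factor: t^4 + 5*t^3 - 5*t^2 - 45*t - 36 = (t + 3)*(t^3 + 2*t^2 - 11*t - 12) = (t - 3)*(t + 3)*(t^2 + 5*t + 4) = (t - 3)*(t + 3)*(t + 4)*(t + 1)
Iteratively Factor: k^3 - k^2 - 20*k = (k)*(k^2 - k - 20) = k*(k - 5)*(k + 4)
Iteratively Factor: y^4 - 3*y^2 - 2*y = (y + 1)*(y^3 - y^2 - 2*y) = (y - 2)*(y + 1)*(y^2 + y) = (y - 2)*(y + 1)^2*(y)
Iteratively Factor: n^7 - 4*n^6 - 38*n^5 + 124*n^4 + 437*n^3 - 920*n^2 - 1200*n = (n - 5)*(n^6 + n^5 - 33*n^4 - 41*n^3 + 232*n^2 + 240*n) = n*(n - 5)*(n^5 + n^4 - 33*n^3 - 41*n^2 + 232*n + 240) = n*(n - 5)^2*(n^4 + 6*n^3 - 3*n^2 - 56*n - 48) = n*(n - 5)^2*(n - 3)*(n^3 + 9*n^2 + 24*n + 16) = n*(n - 5)^2*(n - 3)*(n + 4)*(n^2 + 5*n + 4) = n*(n - 5)^2*(n - 3)*(n + 4)^2*(n + 1)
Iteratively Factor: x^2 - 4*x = (x)*(x - 4)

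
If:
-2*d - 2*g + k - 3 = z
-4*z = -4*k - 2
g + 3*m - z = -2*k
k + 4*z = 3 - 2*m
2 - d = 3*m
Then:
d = -19/112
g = -177/112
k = -5/56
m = 81/112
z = 23/56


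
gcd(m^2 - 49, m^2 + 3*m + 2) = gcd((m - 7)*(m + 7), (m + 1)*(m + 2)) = 1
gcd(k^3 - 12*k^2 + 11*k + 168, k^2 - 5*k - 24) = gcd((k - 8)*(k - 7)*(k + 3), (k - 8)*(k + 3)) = k^2 - 5*k - 24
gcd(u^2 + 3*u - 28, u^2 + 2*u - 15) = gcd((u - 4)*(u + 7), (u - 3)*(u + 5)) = 1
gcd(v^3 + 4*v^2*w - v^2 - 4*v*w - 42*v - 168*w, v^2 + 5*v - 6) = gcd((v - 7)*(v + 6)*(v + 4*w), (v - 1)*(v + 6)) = v + 6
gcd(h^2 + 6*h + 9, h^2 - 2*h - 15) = h + 3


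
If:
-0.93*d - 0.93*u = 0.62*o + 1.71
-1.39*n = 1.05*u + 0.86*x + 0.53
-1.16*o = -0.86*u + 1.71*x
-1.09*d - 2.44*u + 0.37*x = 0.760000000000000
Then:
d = 2.27429866817795*x - 4.13036682236584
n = 0.0342124147097737*x - 1.53980564577123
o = 1.13701450653114 - 2.11494049305752*x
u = 1.53364747392572 - 0.864338339472938*x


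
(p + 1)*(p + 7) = p^2 + 8*p + 7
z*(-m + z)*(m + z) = -m^2*z + z^3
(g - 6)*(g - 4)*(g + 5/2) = g^3 - 15*g^2/2 - g + 60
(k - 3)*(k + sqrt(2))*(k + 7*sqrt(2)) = k^3 - 3*k^2 + 8*sqrt(2)*k^2 - 24*sqrt(2)*k + 14*k - 42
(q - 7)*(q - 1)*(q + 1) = q^3 - 7*q^2 - q + 7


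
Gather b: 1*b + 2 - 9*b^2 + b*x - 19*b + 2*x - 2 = -9*b^2 + b*(x - 18) + 2*x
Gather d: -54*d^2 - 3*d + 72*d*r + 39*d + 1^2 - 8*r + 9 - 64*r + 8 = -54*d^2 + d*(72*r + 36) - 72*r + 18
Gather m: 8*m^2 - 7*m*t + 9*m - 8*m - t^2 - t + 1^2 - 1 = 8*m^2 + m*(1 - 7*t) - t^2 - t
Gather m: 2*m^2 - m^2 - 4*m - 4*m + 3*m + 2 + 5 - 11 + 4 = m^2 - 5*m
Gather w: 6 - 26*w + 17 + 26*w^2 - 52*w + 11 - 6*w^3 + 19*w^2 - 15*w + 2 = -6*w^3 + 45*w^2 - 93*w + 36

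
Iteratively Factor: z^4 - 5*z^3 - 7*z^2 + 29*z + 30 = (z + 1)*(z^3 - 6*z^2 - z + 30) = (z + 1)*(z + 2)*(z^2 - 8*z + 15) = (z - 5)*(z + 1)*(z + 2)*(z - 3)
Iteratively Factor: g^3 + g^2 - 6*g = (g)*(g^2 + g - 6) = g*(g - 2)*(g + 3)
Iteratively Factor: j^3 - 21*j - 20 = (j - 5)*(j^2 + 5*j + 4) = (j - 5)*(j + 1)*(j + 4)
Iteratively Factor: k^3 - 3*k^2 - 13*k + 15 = (k + 3)*(k^2 - 6*k + 5) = (k - 5)*(k + 3)*(k - 1)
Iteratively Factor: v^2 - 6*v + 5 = (v - 1)*(v - 5)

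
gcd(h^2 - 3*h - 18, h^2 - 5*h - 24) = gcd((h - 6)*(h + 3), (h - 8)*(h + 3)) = h + 3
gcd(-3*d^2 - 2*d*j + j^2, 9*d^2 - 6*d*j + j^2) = 3*d - j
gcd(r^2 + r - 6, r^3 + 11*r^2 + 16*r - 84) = r - 2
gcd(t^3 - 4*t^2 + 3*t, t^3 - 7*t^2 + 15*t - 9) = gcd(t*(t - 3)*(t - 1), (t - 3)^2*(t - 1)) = t^2 - 4*t + 3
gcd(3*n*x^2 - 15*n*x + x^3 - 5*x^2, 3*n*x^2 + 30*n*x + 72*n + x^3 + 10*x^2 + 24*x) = 3*n + x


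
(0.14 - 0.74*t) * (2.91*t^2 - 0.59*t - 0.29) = -2.1534*t^3 + 0.844*t^2 + 0.132*t - 0.0406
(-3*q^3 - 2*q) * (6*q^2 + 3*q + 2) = -18*q^5 - 9*q^4 - 18*q^3 - 6*q^2 - 4*q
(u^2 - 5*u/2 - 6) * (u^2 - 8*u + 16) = u^4 - 21*u^3/2 + 30*u^2 + 8*u - 96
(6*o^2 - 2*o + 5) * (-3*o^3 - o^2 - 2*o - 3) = -18*o^5 - 25*o^3 - 19*o^2 - 4*o - 15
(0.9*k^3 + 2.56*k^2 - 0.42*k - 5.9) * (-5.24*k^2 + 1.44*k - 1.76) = -4.716*k^5 - 12.1184*k^4 + 4.3032*k^3 + 25.8056*k^2 - 7.7568*k + 10.384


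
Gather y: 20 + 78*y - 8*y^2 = -8*y^2 + 78*y + 20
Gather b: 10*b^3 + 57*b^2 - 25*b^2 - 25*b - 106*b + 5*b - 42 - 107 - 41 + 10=10*b^3 + 32*b^2 - 126*b - 180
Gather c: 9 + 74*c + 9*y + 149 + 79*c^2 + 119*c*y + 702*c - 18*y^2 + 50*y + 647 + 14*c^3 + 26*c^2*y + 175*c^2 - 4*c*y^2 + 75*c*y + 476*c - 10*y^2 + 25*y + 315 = 14*c^3 + c^2*(26*y + 254) + c*(-4*y^2 + 194*y + 1252) - 28*y^2 + 84*y + 1120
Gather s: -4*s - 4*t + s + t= -3*s - 3*t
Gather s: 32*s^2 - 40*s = 32*s^2 - 40*s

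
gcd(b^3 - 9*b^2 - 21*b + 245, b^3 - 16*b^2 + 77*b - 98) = b^2 - 14*b + 49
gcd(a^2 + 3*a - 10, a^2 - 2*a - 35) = a + 5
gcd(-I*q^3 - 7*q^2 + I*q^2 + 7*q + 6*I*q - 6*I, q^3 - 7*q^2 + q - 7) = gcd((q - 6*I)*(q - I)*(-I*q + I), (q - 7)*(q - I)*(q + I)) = q - I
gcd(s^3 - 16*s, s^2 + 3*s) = s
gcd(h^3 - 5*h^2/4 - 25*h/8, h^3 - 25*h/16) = h^2 + 5*h/4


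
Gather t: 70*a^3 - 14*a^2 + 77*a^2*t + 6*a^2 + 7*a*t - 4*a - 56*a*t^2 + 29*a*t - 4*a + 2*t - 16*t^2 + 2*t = 70*a^3 - 8*a^2 - 8*a + t^2*(-56*a - 16) + t*(77*a^2 + 36*a + 4)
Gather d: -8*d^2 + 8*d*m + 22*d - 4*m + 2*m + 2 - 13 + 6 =-8*d^2 + d*(8*m + 22) - 2*m - 5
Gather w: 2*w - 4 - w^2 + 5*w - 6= -w^2 + 7*w - 10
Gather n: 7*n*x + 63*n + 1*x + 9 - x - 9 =n*(7*x + 63)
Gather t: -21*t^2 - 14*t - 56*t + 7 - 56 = -21*t^2 - 70*t - 49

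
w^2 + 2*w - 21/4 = (w - 3/2)*(w + 7/2)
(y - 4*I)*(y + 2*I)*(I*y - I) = I*y^3 + 2*y^2 - I*y^2 - 2*y + 8*I*y - 8*I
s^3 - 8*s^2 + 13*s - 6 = (s - 6)*(s - 1)^2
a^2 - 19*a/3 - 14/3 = (a - 7)*(a + 2/3)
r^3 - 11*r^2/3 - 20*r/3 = r*(r - 5)*(r + 4/3)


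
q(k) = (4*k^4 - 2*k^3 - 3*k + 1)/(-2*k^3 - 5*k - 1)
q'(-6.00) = -2.11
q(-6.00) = 12.22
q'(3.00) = -2.20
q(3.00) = -3.74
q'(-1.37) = -1.76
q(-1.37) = 2.21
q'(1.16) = -1.18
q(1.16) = -0.17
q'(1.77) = -1.90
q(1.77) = -1.14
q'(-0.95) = -0.97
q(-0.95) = 1.61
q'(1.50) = -1.66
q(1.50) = -0.66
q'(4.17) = -2.18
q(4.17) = -6.31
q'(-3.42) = -2.22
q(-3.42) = 6.64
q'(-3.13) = -2.24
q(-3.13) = 6.00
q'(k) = (6*k^2 + 5)*(4*k^4 - 2*k^3 - 3*k + 1)/(-2*k^3 - 5*k - 1)^2 + (16*k^3 - 6*k^2 - 3)/(-2*k^3 - 5*k - 1) = 4*(-2*k^6 - 15*k^4 - 2*k^3 + 3*k^2 + 2)/(4*k^6 + 20*k^4 + 4*k^3 + 25*k^2 + 10*k + 1)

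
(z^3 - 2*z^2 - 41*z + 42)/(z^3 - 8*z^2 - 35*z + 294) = (z - 1)/(z - 7)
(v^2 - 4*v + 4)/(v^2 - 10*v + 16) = (v - 2)/(v - 8)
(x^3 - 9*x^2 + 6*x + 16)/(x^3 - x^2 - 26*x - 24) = (x^2 - 10*x + 16)/(x^2 - 2*x - 24)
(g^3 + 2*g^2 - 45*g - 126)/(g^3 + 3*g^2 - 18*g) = (g^2 - 4*g - 21)/(g*(g - 3))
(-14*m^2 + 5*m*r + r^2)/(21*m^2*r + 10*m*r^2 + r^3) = (-2*m + r)/(r*(3*m + r))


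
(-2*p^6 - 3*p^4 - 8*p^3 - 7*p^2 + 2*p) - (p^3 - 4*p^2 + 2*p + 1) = -2*p^6 - 3*p^4 - 9*p^3 - 3*p^2 - 1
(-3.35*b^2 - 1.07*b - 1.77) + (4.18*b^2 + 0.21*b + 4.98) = 0.83*b^2 - 0.86*b + 3.21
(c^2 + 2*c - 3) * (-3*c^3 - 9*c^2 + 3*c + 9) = -3*c^5 - 15*c^4 - 6*c^3 + 42*c^2 + 9*c - 27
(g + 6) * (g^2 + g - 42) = g^3 + 7*g^2 - 36*g - 252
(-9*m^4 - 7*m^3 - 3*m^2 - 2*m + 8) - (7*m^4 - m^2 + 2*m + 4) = -16*m^4 - 7*m^3 - 2*m^2 - 4*m + 4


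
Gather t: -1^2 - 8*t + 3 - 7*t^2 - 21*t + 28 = -7*t^2 - 29*t + 30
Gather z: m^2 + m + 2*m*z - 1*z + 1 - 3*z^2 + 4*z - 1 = m^2 + m - 3*z^2 + z*(2*m + 3)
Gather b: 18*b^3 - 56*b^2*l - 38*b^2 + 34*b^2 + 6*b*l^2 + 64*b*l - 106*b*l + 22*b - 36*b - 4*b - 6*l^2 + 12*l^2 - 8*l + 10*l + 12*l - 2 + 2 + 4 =18*b^3 + b^2*(-56*l - 4) + b*(6*l^2 - 42*l - 18) + 6*l^2 + 14*l + 4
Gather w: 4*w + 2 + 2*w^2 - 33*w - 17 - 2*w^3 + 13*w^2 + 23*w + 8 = -2*w^3 + 15*w^2 - 6*w - 7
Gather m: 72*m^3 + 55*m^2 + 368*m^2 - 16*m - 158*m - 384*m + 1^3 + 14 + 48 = 72*m^3 + 423*m^2 - 558*m + 63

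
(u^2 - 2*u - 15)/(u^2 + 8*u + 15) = (u - 5)/(u + 5)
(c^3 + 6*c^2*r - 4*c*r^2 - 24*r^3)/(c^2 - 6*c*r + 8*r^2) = (-c^2 - 8*c*r - 12*r^2)/(-c + 4*r)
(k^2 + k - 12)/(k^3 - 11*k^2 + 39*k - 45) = (k + 4)/(k^2 - 8*k + 15)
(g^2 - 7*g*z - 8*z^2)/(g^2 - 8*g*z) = (g + z)/g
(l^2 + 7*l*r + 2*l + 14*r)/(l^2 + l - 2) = (l + 7*r)/(l - 1)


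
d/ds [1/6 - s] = -1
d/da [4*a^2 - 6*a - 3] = 8*a - 6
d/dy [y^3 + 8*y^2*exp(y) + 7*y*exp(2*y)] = 8*y^2*exp(y) + 3*y^2 + 14*y*exp(2*y) + 16*y*exp(y) + 7*exp(2*y)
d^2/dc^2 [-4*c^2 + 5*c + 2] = -8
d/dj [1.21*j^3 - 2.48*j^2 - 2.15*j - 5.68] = 3.63*j^2 - 4.96*j - 2.15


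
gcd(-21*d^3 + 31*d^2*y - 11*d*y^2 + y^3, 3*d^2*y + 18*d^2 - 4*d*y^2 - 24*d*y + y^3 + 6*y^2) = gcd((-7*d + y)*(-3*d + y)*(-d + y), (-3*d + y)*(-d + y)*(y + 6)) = 3*d^2 - 4*d*y + y^2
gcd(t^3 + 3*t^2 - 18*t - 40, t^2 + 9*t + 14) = t + 2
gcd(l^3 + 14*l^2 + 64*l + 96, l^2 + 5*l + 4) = l + 4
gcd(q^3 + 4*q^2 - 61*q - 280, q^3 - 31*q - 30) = q + 5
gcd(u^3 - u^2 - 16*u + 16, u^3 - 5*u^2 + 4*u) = u^2 - 5*u + 4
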